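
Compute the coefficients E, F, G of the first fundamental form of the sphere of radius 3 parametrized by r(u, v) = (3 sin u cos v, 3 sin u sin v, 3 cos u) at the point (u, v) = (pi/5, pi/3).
E = 9;  F = 0;  G = 45/8 - 9*sqrt(5)/8

Partials: r_u = (3*cos(u)*cos(v), 3*sin(v)*cos(u), -3*sin(u)), r_v = (-3*sin(u)*sin(v), 3*sin(u)*cos(v), 0). As functions of (u, v):
  E = r_u · r_u = 9,
  F = r_u · r_v = 0,
  G = r_v · r_v = 9*sin(u)^2.
Evaluating at (u, v) = (pi/5, pi/3): E = 9, F = 0, G = 45/8 - 9*sqrt(5)/8.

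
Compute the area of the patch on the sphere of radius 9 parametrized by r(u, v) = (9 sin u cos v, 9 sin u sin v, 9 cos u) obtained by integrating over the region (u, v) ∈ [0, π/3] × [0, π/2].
Area = 81*pi/4

Area = ∫∫ √(EG − F²) du dv with √(EG − F²) = 81*Abs(sin(u)). Integrating over [0, π/3] × [0, π/2] gives 81*pi/4.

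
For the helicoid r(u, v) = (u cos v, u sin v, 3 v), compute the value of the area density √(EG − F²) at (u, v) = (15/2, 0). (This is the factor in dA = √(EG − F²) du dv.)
√(EG − F²)|_{(15/2, 0)} = 3*sqrt(29)/2

E = 1, F = 0, G = u^2 + 9, so EG − F² = u^2 + 9. Taking the positive square root: √(EG − F²) = sqrt(u^2 + 9). At (u, v) = (15/2, 0): 3*sqrt(29)/2.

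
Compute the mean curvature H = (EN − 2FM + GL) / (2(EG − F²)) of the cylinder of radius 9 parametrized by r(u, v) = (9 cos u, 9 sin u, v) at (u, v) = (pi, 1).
H = -1/18

With E = 81, F = 0, G = 1, L = -9, M = 0, N = 0, assemble
  H = (EN − 2FM + GL) / (2(EG − F²)) = -1/18.
At (u, v) = (pi, 1): H = -1/18.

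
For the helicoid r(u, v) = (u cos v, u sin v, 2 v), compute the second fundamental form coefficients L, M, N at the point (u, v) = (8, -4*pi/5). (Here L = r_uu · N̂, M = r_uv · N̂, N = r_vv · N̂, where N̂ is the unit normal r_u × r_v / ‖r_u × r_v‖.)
L = 0;  M = -sqrt(17)/17;  N = 0

Compute the unit normal N̂(u, v) = (2*sin(v)/sqrt(u^2 + 4), -2*cos(v)/sqrt(u^2 + 4), u/sqrt(u^2 + 4)), and the second partials r_uu, r_uv, r_vv. Take dot products:
  L(u, v) = r_uu · N̂ = 0,
  M(u, v) = r_uv · N̂ = -2/sqrt(u^2 + 4),
  N(u, v) = r_vv · N̂ = 0.
Evaluating at (u, v) = (8, -4*pi/5):
  L = 0, M = -sqrt(17)/17, N = 0.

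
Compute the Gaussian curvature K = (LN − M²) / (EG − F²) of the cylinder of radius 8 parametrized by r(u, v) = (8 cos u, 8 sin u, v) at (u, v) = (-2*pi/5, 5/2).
K = 0

Coefficients of the first fundamental form: E = 64, F = 0, G = 1.
Coefficients of the second fundamental form: L = -8, M = 0, N = 0.
Assemble K = (LN − M²)/(EG − F²) = 0. At (u, v) = (-2*pi/5, 5/2): K = 0.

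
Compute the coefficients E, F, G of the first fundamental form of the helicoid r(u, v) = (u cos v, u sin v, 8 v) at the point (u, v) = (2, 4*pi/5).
E = 1;  F = 0;  G = 68

Partials: r_u = (cos(v), sin(v), 0), r_v = (-u*sin(v), u*cos(v), 8). As functions of (u, v):
  E = r_u · r_u = 1,
  F = r_u · r_v = 0,
  G = r_v · r_v = u^2 + 64.
Evaluating at (u, v) = (2, 4*pi/5): E = 1, F = 0, G = 68.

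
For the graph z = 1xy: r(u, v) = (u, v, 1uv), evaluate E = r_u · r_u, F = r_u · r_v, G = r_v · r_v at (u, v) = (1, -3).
E = 10;  F = -3;  G = 2

Partials: r_u = (1, 0, v), r_v = (0, 1, u). As functions of (u, v):
  E = r_u · r_u = v^2 + 1,
  F = r_u · r_v = u*v,
  G = r_v · r_v = u^2 + 1.
Evaluating at (u, v) = (1, -3): E = 10, F = -3, G = 2.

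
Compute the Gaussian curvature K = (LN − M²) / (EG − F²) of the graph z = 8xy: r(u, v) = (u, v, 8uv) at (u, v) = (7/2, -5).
K = -64/5688225

Coefficients of the first fundamental form: E = 64*v^2 + 1, F = 64*u*v, G = 64*u^2 + 1.
Coefficients of the second fundamental form: L = 0, M = 8/sqrt(64*u^2 + 64*v^2 + 1), N = 0.
Assemble K = (LN − M²)/(EG − F²) = -64/(4096*u^4 + 8192*u^2*v^2 + 128*u^2 + 4096*v^4 + 128*v^2 + 1). At (u, v) = (7/2, -5): K = -64/5688225.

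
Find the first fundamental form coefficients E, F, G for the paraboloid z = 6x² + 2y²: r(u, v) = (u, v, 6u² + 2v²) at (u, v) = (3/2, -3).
E = 325;  F = -216;  G = 145

Partials: r_u = (1, 0, 12*u), r_v = (0, 1, 4*v). As functions of (u, v):
  E = r_u · r_u = 144*u^2 + 1,
  F = r_u · r_v = 48*u*v,
  G = r_v · r_v = 16*v^2 + 1.
Evaluating at (u, v) = (3/2, -3): E = 325, F = -216, G = 145.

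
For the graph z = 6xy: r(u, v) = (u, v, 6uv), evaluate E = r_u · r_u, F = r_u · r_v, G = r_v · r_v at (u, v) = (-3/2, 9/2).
E = 730;  F = -243;  G = 82

Partials: r_u = (1, 0, 6*v), r_v = (0, 1, 6*u). As functions of (u, v):
  E = r_u · r_u = 36*v^2 + 1,
  F = r_u · r_v = 36*u*v,
  G = r_v · r_v = 36*u^2 + 1.
Evaluating at (u, v) = (-3/2, 9/2): E = 730, F = -243, G = 82.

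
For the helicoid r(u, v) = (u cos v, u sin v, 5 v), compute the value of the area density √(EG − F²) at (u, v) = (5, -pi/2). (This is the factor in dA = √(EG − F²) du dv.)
√(EG − F²)|_{(5, -pi/2)} = 5*sqrt(2)

E = 1, F = 0, G = u^2 + 25, so EG − F² = u^2 + 25. Taking the positive square root: √(EG − F²) = sqrt(u^2 + 25). At (u, v) = (5, -pi/2): 5*sqrt(2).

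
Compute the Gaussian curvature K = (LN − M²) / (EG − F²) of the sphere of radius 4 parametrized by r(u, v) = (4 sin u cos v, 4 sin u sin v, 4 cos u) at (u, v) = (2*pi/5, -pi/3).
K = 1/16

Coefficients of the first fundamental form: E = 16, F = 0, G = 16*sin(u)^2.
Coefficients of the second fundamental form: L = -4*sin(u)/Abs(sin(u)), M = 0, N = -4*sin(u)^3/Abs(sin(u)).
Assemble K = (LN − M²)/(EG − F²) = 1/16. At (u, v) = (2*pi/5, -pi/3): K = 1/16.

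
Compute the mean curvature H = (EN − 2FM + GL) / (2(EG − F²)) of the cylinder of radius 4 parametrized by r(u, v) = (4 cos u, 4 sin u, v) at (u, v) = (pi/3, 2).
H = -1/8

With E = 16, F = 0, G = 1, L = -4, M = 0, N = 0, assemble
  H = (EN − 2FM + GL) / (2(EG − F²)) = -1/8.
At (u, v) = (pi/3, 2): H = -1/8.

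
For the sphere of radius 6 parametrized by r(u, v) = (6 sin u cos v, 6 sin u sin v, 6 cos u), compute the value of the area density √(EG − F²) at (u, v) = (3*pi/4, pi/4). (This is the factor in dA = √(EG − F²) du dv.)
√(EG − F²)|_{(3*pi/4, pi/4)} = 18*sqrt(2)

E = 36, F = 0, G = 36*sin(u)^2, so EG − F² = 1296*sin(u)^2. Taking the positive square root: √(EG − F²) = 36*Abs(sin(u)). At (u, v) = (3*pi/4, pi/4): 18*sqrt(2).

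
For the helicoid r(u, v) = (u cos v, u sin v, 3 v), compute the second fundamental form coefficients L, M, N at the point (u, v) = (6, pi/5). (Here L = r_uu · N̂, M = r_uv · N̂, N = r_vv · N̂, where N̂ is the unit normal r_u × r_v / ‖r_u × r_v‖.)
L = 0;  M = -sqrt(5)/5;  N = 0

Compute the unit normal N̂(u, v) = (3*sin(v)/sqrt(u^2 + 9), -3*cos(v)/sqrt(u^2 + 9), u/sqrt(u^2 + 9)), and the second partials r_uu, r_uv, r_vv. Take dot products:
  L(u, v) = r_uu · N̂ = 0,
  M(u, v) = r_uv · N̂ = -3/sqrt(u^2 + 9),
  N(u, v) = r_vv · N̂ = 0.
Evaluating at (u, v) = (6, pi/5):
  L = 0, M = -sqrt(5)/5, N = 0.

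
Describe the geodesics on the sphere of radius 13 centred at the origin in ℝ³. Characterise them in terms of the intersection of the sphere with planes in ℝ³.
Geodesics on the sphere of radius 13 are great circles — circles of radius 13 obtained as the intersection of the sphere with planes through the origin (the centre of the sphere).

A curve α(t) of nonzero constant speed on the sphere of radius 13 is a geodesic iff its acceleration α̈ is everywhere normal to the surface, i.e. parallel to the radial vector α(t). Then d/dt(α × α̇) = α̇ × α̇ + α × α̈ = 0, so α × α̇ is a constant vector n ≠ 0 and α(t) · n = 0 for all t: α lies in the plane through the origin with normal n. The intersection of that plane with the sphere is a circle of radius 13 (a great circle). Conversely, a great circle traversed at constant speed has centripetal acceleration pointing at the origin, hence normal to the sphere, so every great circle is a geodesic.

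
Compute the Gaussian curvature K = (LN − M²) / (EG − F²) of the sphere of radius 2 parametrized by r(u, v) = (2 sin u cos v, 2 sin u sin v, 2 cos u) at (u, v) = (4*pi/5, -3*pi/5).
K = 1/4

Coefficients of the first fundamental form: E = 4, F = 0, G = 4*sin(u)^2.
Coefficients of the second fundamental form: L = -2*sin(u)/Abs(sin(u)), M = 0, N = -2*sin(u)^3/Abs(sin(u)).
Assemble K = (LN − M²)/(EG − F²) = 1/4. At (u, v) = (4*pi/5, -3*pi/5): K = 1/4.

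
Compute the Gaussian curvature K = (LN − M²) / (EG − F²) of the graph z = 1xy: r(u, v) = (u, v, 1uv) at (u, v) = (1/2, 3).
K = -16/1681

Coefficients of the first fundamental form: E = v^2 + 1, F = u*v, G = u^2 + 1.
Coefficients of the second fundamental form: L = 0, M = 1/sqrt(u^2 + v^2 + 1), N = 0.
Assemble K = (LN − M²)/(EG − F²) = 1/((u^2*v^2 - (u^2 + 1)*(v^2 + 1))*(u^2 + v^2 + 1)). At (u, v) = (1/2, 3): K = -16/1681.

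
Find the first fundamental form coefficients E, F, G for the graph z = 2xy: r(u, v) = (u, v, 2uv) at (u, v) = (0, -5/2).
E = 26;  F = 0;  G = 1

Partials: r_u = (1, 0, 2*v), r_v = (0, 1, 2*u). As functions of (u, v):
  E = r_u · r_u = 4*v^2 + 1,
  F = r_u · r_v = 4*u*v,
  G = r_v · r_v = 4*u^2 + 1.
Evaluating at (u, v) = (0, -5/2): E = 26, F = 0, G = 1.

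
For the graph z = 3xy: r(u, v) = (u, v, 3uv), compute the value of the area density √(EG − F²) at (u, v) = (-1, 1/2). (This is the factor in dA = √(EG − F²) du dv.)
√(EG − F²)|_{(-1, 1/2)} = 7/2

E = 9*v^2 + 1, F = 9*u*v, G = 9*u^2 + 1, so EG − F² = 9*u^2 + 9*v^2 + 1. Taking the positive square root: √(EG − F²) = sqrt(9*u^2 + 9*v^2 + 1). At (u, v) = (-1, 1/2): 7/2.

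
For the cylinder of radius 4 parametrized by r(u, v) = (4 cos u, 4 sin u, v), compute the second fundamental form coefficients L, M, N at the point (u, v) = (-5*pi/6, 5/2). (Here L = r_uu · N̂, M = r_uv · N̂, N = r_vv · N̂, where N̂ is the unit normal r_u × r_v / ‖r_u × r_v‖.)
L = -4;  M = 0;  N = 0

Compute the unit normal N̂(u, v) = (cos(u), sin(u), 0), and the second partials r_uu, r_uv, r_vv. Take dot products:
  L(u, v) = r_uu · N̂ = -4,
  M(u, v) = r_uv · N̂ = 0,
  N(u, v) = r_vv · N̂ = 0.
Evaluating at (u, v) = (-5*pi/6, 5/2):
  L = -4, M = 0, N = 0.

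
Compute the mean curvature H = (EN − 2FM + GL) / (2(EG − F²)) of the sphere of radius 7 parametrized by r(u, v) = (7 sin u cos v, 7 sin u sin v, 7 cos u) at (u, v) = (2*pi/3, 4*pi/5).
H = -1/7

With E = 49, F = 0, G = 49*sin(u)^2, L = -7*sin(u)/Abs(sin(u)), M = 0, N = -7*sin(u)^3/Abs(sin(u)), assemble
  H = (EN − 2FM + GL) / (2(EG − F²)) = -sin(u)/(7*Abs(sin(u))).
At (u, v) = (2*pi/3, 4*pi/5): H = -1/7.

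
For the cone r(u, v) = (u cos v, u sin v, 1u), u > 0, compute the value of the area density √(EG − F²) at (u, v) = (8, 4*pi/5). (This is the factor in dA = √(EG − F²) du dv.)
√(EG − F²)|_{(8, 4*pi/5)} = 8*sqrt(2)

E = 2, F = 0, G = u^2, so EG − F² = 2*u^2. Taking the positive square root: √(EG − F²) = sqrt(2)*Abs(u). At (u, v) = (8, 4*pi/5): 8*sqrt(2).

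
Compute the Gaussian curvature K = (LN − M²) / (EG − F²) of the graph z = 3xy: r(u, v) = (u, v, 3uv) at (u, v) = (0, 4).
K = -9/21025

Coefficients of the first fundamental form: E = 9*v^2 + 1, F = 9*u*v, G = 9*u^2 + 1.
Coefficients of the second fundamental form: L = 0, M = 3/sqrt(9*u^2 + 9*v^2 + 1), N = 0.
Assemble K = (LN − M²)/(EG − F²) = -9/(81*u^4 + 162*u^2*v^2 + 18*u^2 + 81*v^4 + 18*v^2 + 1). At (u, v) = (0, 4): K = -9/21025.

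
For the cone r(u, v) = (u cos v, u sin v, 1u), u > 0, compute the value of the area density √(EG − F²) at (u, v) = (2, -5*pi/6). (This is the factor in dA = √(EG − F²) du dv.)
√(EG − F²)|_{(2, -5*pi/6)} = 2*sqrt(2)

E = 2, F = 0, G = u^2, so EG − F² = 2*u^2. Taking the positive square root: √(EG − F²) = sqrt(2)*Abs(u). At (u, v) = (2, -5*pi/6): 2*sqrt(2).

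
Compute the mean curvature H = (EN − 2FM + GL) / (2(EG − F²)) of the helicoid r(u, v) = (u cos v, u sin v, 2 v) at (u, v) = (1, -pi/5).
H = 0

With E = 1, F = 0, G = u^2 + 4, L = 0, M = -2/sqrt(u^2 + 4), N = 0, assemble
  H = (EN − 2FM + GL) / (2(EG − F²)) = 0.
At (u, v) = (1, -pi/5): H = 0.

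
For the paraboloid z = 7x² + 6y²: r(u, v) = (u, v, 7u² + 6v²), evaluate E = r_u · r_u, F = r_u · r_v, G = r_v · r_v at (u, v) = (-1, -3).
E = 197;  F = 504;  G = 1297

Partials: r_u = (1, 0, 14*u), r_v = (0, 1, 12*v). As functions of (u, v):
  E = r_u · r_u = 196*u^2 + 1,
  F = r_u · r_v = 168*u*v,
  G = r_v · r_v = 144*v^2 + 1.
Evaluating at (u, v) = (-1, -3): E = 197, F = 504, G = 1297.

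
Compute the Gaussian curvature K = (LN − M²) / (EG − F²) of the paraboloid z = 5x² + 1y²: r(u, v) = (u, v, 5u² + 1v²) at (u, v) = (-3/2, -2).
K = 5/14641

Coefficients of the first fundamental form: E = 100*u^2 + 1, F = 20*u*v, G = 4*v^2 + 1.
Coefficients of the second fundamental form: L = 10/sqrt(100*u^2 + 4*v^2 + 1), M = 0, N = 2/sqrt(100*u^2 + 4*v^2 + 1).
Assemble K = (LN − M²)/(EG − F²) = 20/(10000*u^4 + 800*u^2*v^2 + 200*u^2 + 16*v^4 + 8*v^2 + 1). At (u, v) = (-3/2, -2): K = 5/14641.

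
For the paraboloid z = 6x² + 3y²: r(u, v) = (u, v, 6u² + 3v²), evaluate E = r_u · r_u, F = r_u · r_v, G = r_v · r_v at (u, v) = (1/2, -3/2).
E = 37;  F = -54;  G = 82

Partials: r_u = (1, 0, 12*u), r_v = (0, 1, 6*v). As functions of (u, v):
  E = r_u · r_u = 144*u^2 + 1,
  F = r_u · r_v = 72*u*v,
  G = r_v · r_v = 36*v^2 + 1.
Evaluating at (u, v) = (1/2, -3/2): E = 37, F = -54, G = 82.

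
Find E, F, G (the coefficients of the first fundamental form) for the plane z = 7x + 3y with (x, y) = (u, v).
E = 50;  F = 21;  G = 10

Compute partials: r_u = (1, 0, 7), r_v = (0, 1, 3). Then
  E = r_u · r_u = 50,
  F = r_u · r_v = 21,
  G = r_v · r_v = 10.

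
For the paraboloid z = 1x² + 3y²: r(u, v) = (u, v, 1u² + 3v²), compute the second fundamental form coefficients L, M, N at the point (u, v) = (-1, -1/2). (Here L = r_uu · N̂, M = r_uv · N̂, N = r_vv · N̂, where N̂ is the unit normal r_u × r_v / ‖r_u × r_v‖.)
L = sqrt(14)/7;  M = 0;  N = 3*sqrt(14)/7

Compute the unit normal N̂(u, v) = (-2*u/sqrt(4*u^2 + 36*v^2 + 1), -6*v/sqrt(4*u^2 + 36*v^2 + 1), 1/sqrt(4*u^2 + 36*v^2 + 1)), and the second partials r_uu, r_uv, r_vv. Take dot products:
  L(u, v) = r_uu · N̂ = 2/sqrt(4*u^2 + 36*v^2 + 1),
  M(u, v) = r_uv · N̂ = 0,
  N(u, v) = r_vv · N̂ = 6/sqrt(4*u^2 + 36*v^2 + 1).
Evaluating at (u, v) = (-1, -1/2):
  L = sqrt(14)/7, M = 0, N = 3*sqrt(14)/7.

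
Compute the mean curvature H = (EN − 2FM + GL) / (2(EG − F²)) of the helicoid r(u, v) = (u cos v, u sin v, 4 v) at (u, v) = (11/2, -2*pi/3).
H = 0

With E = 1, F = 0, G = u^2 + 16, L = 0, M = -4/sqrt(u^2 + 16), N = 0, assemble
  H = (EN − 2FM + GL) / (2(EG − F²)) = 0.
At (u, v) = (11/2, -2*pi/3): H = 0.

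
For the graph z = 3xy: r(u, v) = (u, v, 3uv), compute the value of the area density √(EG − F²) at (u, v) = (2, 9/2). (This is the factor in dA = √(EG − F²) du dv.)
√(EG − F²)|_{(2, 9/2)} = sqrt(877)/2

E = 9*v^2 + 1, F = 9*u*v, G = 9*u^2 + 1, so EG − F² = 9*u^2 + 9*v^2 + 1. Taking the positive square root: √(EG − F²) = sqrt(9*u^2 + 9*v^2 + 1). At (u, v) = (2, 9/2): sqrt(877)/2.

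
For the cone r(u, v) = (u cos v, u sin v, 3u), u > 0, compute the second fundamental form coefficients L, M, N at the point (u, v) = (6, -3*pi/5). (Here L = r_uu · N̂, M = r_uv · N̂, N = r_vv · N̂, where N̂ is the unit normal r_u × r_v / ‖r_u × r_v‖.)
L = 0;  M = 0;  N = 9*sqrt(10)/5

Compute the unit normal N̂(u, v) = (-3*sqrt(10)*u*cos(v)/(10*Abs(u)), -3*sqrt(10)*u*sin(v)/(10*Abs(u)), sqrt(10)*u/(10*Abs(u))), and the second partials r_uu, r_uv, r_vv. Take dot products:
  L(u, v) = r_uu · N̂ = 0,
  M(u, v) = r_uv · N̂ = 0,
  N(u, v) = r_vv · N̂ = 3*sqrt(10)*u^2/(10*Abs(u)).
Evaluating at (u, v) = (6, -3*pi/5):
  L = 0, M = 0, N = 9*sqrt(10)/5.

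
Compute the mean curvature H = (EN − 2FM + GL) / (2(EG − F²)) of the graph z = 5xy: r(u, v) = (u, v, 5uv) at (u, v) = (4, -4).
H = 2000*sqrt(89)/213867

With E = 25*v^2 + 1, F = 25*u*v, G = 25*u^2 + 1, L = 0, M = 5/sqrt(25*u^2 + 25*v^2 + 1), N = 0, assemble
  H = (EN − 2FM + GL) / (2(EG − F²)) = -125*u*v/(25*u^2 + 25*v^2 + 1)^(3/2).
At (u, v) = (4, -4): H = 2000*sqrt(89)/213867.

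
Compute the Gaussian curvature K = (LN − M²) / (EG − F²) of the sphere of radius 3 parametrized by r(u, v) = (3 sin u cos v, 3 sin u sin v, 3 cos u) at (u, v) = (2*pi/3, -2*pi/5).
K = 1/9

Coefficients of the first fundamental form: E = 9, F = 0, G = 9*sin(u)^2.
Coefficients of the second fundamental form: L = -3*sin(u)/Abs(sin(u)), M = 0, N = -3*sin(u)^3/Abs(sin(u)).
Assemble K = (LN − M²)/(EG − F²) = 1/9. At (u, v) = (2*pi/3, -2*pi/5): K = 1/9.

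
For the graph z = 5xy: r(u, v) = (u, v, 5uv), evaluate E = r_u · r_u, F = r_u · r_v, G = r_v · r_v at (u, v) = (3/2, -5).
E = 626;  F = -375/2;  G = 229/4

Partials: r_u = (1, 0, 5*v), r_v = (0, 1, 5*u). As functions of (u, v):
  E = r_u · r_u = 25*v^2 + 1,
  F = r_u · r_v = 25*u*v,
  G = r_v · r_v = 25*u^2 + 1.
Evaluating at (u, v) = (3/2, -5): E = 626, F = -375/2, G = 229/4.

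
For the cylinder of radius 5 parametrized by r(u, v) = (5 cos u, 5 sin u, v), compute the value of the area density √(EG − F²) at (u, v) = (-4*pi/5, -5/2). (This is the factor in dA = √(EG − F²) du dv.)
√(EG − F²)|_{(-4*pi/5, -5/2)} = 5

E = 25, F = 0, G = 1, so EG − F² = 25. Taking the positive square root: √(EG − F²) = 5. At (u, v) = (-4*pi/5, -5/2): 5.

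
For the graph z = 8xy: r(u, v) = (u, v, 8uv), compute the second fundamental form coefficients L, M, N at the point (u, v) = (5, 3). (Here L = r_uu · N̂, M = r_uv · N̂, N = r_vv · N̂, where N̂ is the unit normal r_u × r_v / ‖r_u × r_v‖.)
L = 0;  M = 8*sqrt(2177)/2177;  N = 0

Compute the unit normal N̂(u, v) = (-8*v/sqrt(64*u^2 + 64*v^2 + 1), -8*u/sqrt(64*u^2 + 64*v^2 + 1), 1/sqrt(64*u^2 + 64*v^2 + 1)), and the second partials r_uu, r_uv, r_vv. Take dot products:
  L(u, v) = r_uu · N̂ = 0,
  M(u, v) = r_uv · N̂ = 8/sqrt(64*u^2 + 64*v^2 + 1),
  N(u, v) = r_vv · N̂ = 0.
Evaluating at (u, v) = (5, 3):
  L = 0, M = 8*sqrt(2177)/2177, N = 0.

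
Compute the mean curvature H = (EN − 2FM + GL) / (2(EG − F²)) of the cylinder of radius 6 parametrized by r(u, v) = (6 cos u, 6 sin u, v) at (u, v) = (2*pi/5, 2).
H = -1/12

With E = 36, F = 0, G = 1, L = -6, M = 0, N = 0, assemble
  H = (EN − 2FM + GL) / (2(EG − F²)) = -1/12.
At (u, v) = (2*pi/5, 2): H = -1/12.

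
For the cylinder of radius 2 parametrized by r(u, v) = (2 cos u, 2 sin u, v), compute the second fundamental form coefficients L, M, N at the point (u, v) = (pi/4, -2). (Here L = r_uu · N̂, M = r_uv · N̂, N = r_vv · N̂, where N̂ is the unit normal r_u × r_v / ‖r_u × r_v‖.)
L = -2;  M = 0;  N = 0

Compute the unit normal N̂(u, v) = (cos(u), sin(u), 0), and the second partials r_uu, r_uv, r_vv. Take dot products:
  L(u, v) = r_uu · N̂ = -2,
  M(u, v) = r_uv · N̂ = 0,
  N(u, v) = r_vv · N̂ = 0.
Evaluating at (u, v) = (pi/4, -2):
  L = -2, M = 0, N = 0.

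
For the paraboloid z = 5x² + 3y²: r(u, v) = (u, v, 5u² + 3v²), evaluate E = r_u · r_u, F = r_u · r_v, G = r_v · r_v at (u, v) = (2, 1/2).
E = 401;  F = 60;  G = 10

Partials: r_u = (1, 0, 10*u), r_v = (0, 1, 6*v). As functions of (u, v):
  E = r_u · r_u = 100*u^2 + 1,
  F = r_u · r_v = 60*u*v,
  G = r_v · r_v = 36*v^2 + 1.
Evaluating at (u, v) = (2, 1/2): E = 401, F = 60, G = 10.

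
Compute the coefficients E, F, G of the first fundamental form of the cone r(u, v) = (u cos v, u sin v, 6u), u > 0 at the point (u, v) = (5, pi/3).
E = 37;  F = 0;  G = 25

Partials: r_u = (cos(v), sin(v), 6), r_v = (-u*sin(v), u*cos(v), 0). As functions of (u, v):
  E = r_u · r_u = 37,
  F = r_u · r_v = 0,
  G = r_v · r_v = u^2.
Evaluating at (u, v) = (5, pi/3): E = 37, F = 0, G = 25.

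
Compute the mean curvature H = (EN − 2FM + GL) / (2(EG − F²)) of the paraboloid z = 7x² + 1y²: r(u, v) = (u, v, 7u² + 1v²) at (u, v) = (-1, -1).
H = 232*sqrt(201)/40401

With E = 196*u^2 + 1, F = 28*u*v, G = 4*v^2 + 1, L = 14/sqrt(196*u^2 + 4*v^2 + 1), M = 0, N = 2/sqrt(196*u^2 + 4*v^2 + 1), assemble
  H = (EN − 2FM + GL) / (2(EG − F²)) = 4*(49*u^2 + 7*v^2 + 2)/(196*u^2 + 4*v^2 + 1)^(3/2).
At (u, v) = (-1, -1): H = 232*sqrt(201)/40401.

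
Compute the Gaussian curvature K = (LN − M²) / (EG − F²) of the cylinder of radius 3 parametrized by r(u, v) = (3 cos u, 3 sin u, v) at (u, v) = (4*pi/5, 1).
K = 0

Coefficients of the first fundamental form: E = 9, F = 0, G = 1.
Coefficients of the second fundamental form: L = -3, M = 0, N = 0.
Assemble K = (LN − M²)/(EG − F²) = 0. At (u, v) = (4*pi/5, 1): K = 0.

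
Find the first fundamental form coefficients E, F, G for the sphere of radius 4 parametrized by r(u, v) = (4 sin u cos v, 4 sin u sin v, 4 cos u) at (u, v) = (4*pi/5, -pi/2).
E = 16;  F = 0;  G = 10 - 2*sqrt(5)

Partials: r_u = (4*cos(u)*cos(v), 4*sin(v)*cos(u), -4*sin(u)), r_v = (-4*sin(u)*sin(v), 4*sin(u)*cos(v), 0). As functions of (u, v):
  E = r_u · r_u = 16,
  F = r_u · r_v = 0,
  G = r_v · r_v = 16*sin(u)^2.
Evaluating at (u, v) = (4*pi/5, -pi/2): E = 16, F = 0, G = 10 - 2*sqrt(5).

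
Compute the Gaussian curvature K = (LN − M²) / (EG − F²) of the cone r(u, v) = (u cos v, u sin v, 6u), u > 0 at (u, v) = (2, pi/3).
K = 0

Coefficients of the first fundamental form: E = 37, F = 0, G = u^2.
Coefficients of the second fundamental form: L = 0, M = 0, N = 6*sqrt(37)*u^2/(37*Abs(u)).
Assemble K = (LN − M²)/(EG − F²) = 0. At (u, v) = (2, pi/3): K = 0.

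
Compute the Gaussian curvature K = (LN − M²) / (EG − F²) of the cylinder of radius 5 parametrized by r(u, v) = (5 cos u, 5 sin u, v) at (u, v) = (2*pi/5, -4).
K = 0

Coefficients of the first fundamental form: E = 25, F = 0, G = 1.
Coefficients of the second fundamental form: L = -5, M = 0, N = 0.
Assemble K = (LN − M²)/(EG − F²) = 0. At (u, v) = (2*pi/5, -4): K = 0.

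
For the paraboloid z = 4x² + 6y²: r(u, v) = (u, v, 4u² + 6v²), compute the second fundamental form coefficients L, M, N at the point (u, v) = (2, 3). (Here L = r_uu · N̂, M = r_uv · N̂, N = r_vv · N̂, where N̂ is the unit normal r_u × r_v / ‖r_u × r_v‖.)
L = 8*sqrt(1553)/1553;  M = 0;  N = 12*sqrt(1553)/1553

Compute the unit normal N̂(u, v) = (-8*u/sqrt(64*u^2 + 144*v^2 + 1), -12*v/sqrt(64*u^2 + 144*v^2 + 1), 1/sqrt(64*u^2 + 144*v^2 + 1)), and the second partials r_uu, r_uv, r_vv. Take dot products:
  L(u, v) = r_uu · N̂ = 8/sqrt(64*u^2 + 144*v^2 + 1),
  M(u, v) = r_uv · N̂ = 0,
  N(u, v) = r_vv · N̂ = 12/sqrt(64*u^2 + 144*v^2 + 1).
Evaluating at (u, v) = (2, 3):
  L = 8*sqrt(1553)/1553, M = 0, N = 12*sqrt(1553)/1553.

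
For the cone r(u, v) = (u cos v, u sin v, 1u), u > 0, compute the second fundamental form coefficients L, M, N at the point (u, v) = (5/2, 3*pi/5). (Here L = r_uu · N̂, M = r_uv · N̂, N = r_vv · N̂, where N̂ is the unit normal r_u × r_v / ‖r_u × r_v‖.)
L = 0;  M = 0;  N = 5*sqrt(2)/4

Compute the unit normal N̂(u, v) = (-sqrt(2)*u*cos(v)/(2*Abs(u)), -sqrt(2)*u*sin(v)/(2*Abs(u)), sqrt(2)*u/(2*Abs(u))), and the second partials r_uu, r_uv, r_vv. Take dot products:
  L(u, v) = r_uu · N̂ = 0,
  M(u, v) = r_uv · N̂ = 0,
  N(u, v) = r_vv · N̂ = sqrt(2)*u^2/(2*Abs(u)).
Evaluating at (u, v) = (5/2, 3*pi/5):
  L = 0, M = 0, N = 5*sqrt(2)/4.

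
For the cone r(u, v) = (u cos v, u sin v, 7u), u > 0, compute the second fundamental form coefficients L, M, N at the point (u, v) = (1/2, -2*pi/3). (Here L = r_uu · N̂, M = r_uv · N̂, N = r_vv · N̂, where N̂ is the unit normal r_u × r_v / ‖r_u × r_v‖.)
L = 0;  M = 0;  N = 7*sqrt(2)/20

Compute the unit normal N̂(u, v) = (-7*sqrt(2)*u*cos(v)/(10*Abs(u)), -7*sqrt(2)*u*sin(v)/(10*Abs(u)), sqrt(2)*u/(10*Abs(u))), and the second partials r_uu, r_uv, r_vv. Take dot products:
  L(u, v) = r_uu · N̂ = 0,
  M(u, v) = r_uv · N̂ = 0,
  N(u, v) = r_vv · N̂ = 7*sqrt(2)*u^2/(10*Abs(u)).
Evaluating at (u, v) = (1/2, -2*pi/3):
  L = 0, M = 0, N = 7*sqrt(2)/20.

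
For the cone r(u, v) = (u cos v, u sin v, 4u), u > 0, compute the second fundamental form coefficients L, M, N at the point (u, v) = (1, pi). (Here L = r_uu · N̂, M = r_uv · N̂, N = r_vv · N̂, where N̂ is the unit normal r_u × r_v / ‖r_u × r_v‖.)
L = 0;  M = 0;  N = 4*sqrt(17)/17

Compute the unit normal N̂(u, v) = (-4*sqrt(17)*u*cos(v)/(17*Abs(u)), -4*sqrt(17)*u*sin(v)/(17*Abs(u)), sqrt(17)*u/(17*Abs(u))), and the second partials r_uu, r_uv, r_vv. Take dot products:
  L(u, v) = r_uu · N̂ = 0,
  M(u, v) = r_uv · N̂ = 0,
  N(u, v) = r_vv · N̂ = 4*sqrt(17)*u^2/(17*Abs(u)).
Evaluating at (u, v) = (1, pi):
  L = 0, M = 0, N = 4*sqrt(17)/17.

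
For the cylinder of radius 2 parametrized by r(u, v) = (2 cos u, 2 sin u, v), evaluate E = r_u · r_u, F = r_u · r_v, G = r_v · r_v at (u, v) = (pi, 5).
E = 4;  F = 0;  G = 1

Partials: r_u = (-2*sin(u), 2*cos(u), 0), r_v = (0, 0, 1). As functions of (u, v):
  E = r_u · r_u = 4,
  F = r_u · r_v = 0,
  G = r_v · r_v = 1.
Evaluating at (u, v) = (pi, 5): E = 4, F = 0, G = 1.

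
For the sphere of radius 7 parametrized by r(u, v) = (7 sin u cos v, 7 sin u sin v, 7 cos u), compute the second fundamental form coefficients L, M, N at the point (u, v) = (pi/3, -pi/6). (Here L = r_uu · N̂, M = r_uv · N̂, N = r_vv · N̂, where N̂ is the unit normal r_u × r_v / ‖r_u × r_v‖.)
L = -7;  M = 0;  N = -21/4

Compute the unit normal N̂(u, v) = (sin(u)^2*cos(v)/Abs(sin(u)), sin(u)^2*sin(v)/Abs(sin(u)), sin(2*u)/(2*Abs(sin(u)))), and the second partials r_uu, r_uv, r_vv. Take dot products:
  L(u, v) = r_uu · N̂ = -7*sin(u)/Abs(sin(u)),
  M(u, v) = r_uv · N̂ = 0,
  N(u, v) = r_vv · N̂ = -7*sin(u)^3/Abs(sin(u)).
Evaluating at (u, v) = (pi/3, -pi/6):
  L = -7, M = 0, N = -21/4.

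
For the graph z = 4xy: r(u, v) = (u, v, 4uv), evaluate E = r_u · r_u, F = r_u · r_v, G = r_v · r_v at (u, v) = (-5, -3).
E = 145;  F = 240;  G = 401

Partials: r_u = (1, 0, 4*v), r_v = (0, 1, 4*u). As functions of (u, v):
  E = r_u · r_u = 16*v^2 + 1,
  F = r_u · r_v = 16*u*v,
  G = r_v · r_v = 16*u^2 + 1.
Evaluating at (u, v) = (-5, -3): E = 145, F = 240, G = 401.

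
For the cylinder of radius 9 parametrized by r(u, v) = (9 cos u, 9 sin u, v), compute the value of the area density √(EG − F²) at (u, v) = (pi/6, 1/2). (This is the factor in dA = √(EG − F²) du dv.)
√(EG − F²)|_{(pi/6, 1/2)} = 9

E = 81, F = 0, G = 1, so EG − F² = 81. Taking the positive square root: √(EG − F²) = 9. At (u, v) = (pi/6, 1/2): 9.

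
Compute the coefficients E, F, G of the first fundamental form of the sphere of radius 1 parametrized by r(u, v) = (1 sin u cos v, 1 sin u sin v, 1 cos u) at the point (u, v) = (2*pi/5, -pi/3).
E = 1;  F = 0;  G = sqrt(5)/8 + 5/8

Partials: r_u = (cos(u)*cos(v), sin(v)*cos(u), -sin(u)), r_v = (-sin(u)*sin(v), sin(u)*cos(v), 0). As functions of (u, v):
  E = r_u · r_u = 1,
  F = r_u · r_v = 0,
  G = r_v · r_v = sin(u)^2.
Evaluating at (u, v) = (2*pi/5, -pi/3): E = 1, F = 0, G = sqrt(5)/8 + 5/8.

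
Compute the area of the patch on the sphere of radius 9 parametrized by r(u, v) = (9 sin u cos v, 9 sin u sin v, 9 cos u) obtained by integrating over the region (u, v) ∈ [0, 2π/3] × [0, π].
Area = 243*pi/2

Area = ∫∫ √(EG − F²) du dv with √(EG − F²) = 81*Abs(sin(u)). Integrating over [0, 2π/3] × [0, π] gives 243*pi/2.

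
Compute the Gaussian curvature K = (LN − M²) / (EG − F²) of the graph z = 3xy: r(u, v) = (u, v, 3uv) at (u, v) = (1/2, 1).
K = -144/2401

Coefficients of the first fundamental form: E = 9*v^2 + 1, F = 9*u*v, G = 9*u^2 + 1.
Coefficients of the second fundamental form: L = 0, M = 3/sqrt(9*u^2 + 9*v^2 + 1), N = 0.
Assemble K = (LN − M²)/(EG − F²) = -9/(81*u^4 + 162*u^2*v^2 + 18*u^2 + 81*v^4 + 18*v^2 + 1). At (u, v) = (1/2, 1): K = -144/2401.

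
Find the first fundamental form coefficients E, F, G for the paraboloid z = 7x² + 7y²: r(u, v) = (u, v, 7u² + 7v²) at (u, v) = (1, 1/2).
E = 197;  F = 98;  G = 50

Partials: r_u = (1, 0, 14*u), r_v = (0, 1, 14*v). As functions of (u, v):
  E = r_u · r_u = 196*u^2 + 1,
  F = r_u · r_v = 196*u*v,
  G = r_v · r_v = 196*v^2 + 1.
Evaluating at (u, v) = (1, 1/2): E = 197, F = 98, G = 50.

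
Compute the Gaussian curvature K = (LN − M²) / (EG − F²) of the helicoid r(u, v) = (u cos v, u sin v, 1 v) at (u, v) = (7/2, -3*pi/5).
K = -16/2809

Coefficients of the first fundamental form: E = 1, F = 0, G = u^2 + 1.
Coefficients of the second fundamental form: L = 0, M = -1/sqrt(u^2 + 1), N = 0.
Assemble K = (LN − M²)/(EG − F²) = -1/(u^2 + 1)^2. At (u, v) = (7/2, -3*pi/5): K = -16/2809.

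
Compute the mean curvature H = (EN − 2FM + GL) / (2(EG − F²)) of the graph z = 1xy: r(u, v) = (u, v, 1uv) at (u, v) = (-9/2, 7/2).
H = 63*sqrt(134)/8978

With E = v^2 + 1, F = u*v, G = u^2 + 1, L = 0, M = 1/sqrt(u^2 + v^2 + 1), N = 0, assemble
  H = (EN − 2FM + GL) / (2(EG − F²)) = -u*v/(u^2 + v^2 + 1)^(3/2).
At (u, v) = (-9/2, 7/2): H = 63*sqrt(134)/8978.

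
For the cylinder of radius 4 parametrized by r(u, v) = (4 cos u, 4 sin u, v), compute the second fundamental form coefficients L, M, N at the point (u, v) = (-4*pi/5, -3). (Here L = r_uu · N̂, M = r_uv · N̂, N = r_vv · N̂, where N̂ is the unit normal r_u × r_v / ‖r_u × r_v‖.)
L = -4;  M = 0;  N = 0

Compute the unit normal N̂(u, v) = (cos(u), sin(u), 0), and the second partials r_uu, r_uv, r_vv. Take dot products:
  L(u, v) = r_uu · N̂ = -4,
  M(u, v) = r_uv · N̂ = 0,
  N(u, v) = r_vv · N̂ = 0.
Evaluating at (u, v) = (-4*pi/5, -3):
  L = -4, M = 0, N = 0.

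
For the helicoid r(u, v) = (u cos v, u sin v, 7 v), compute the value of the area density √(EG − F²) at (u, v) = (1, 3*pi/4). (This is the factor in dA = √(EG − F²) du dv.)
√(EG − F²)|_{(1, 3*pi/4)} = 5*sqrt(2)

E = 1, F = 0, G = u^2 + 49, so EG − F² = u^2 + 49. Taking the positive square root: √(EG − F²) = sqrt(u^2 + 49). At (u, v) = (1, 3*pi/4): 5*sqrt(2).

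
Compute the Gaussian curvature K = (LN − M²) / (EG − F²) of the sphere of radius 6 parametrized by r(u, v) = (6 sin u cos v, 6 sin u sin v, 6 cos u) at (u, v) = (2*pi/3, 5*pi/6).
K = 1/36

Coefficients of the first fundamental form: E = 36, F = 0, G = 36*sin(u)^2.
Coefficients of the second fundamental form: L = -6*sin(u)/Abs(sin(u)), M = 0, N = -6*sin(u)^3/Abs(sin(u)).
Assemble K = (LN − M²)/(EG − F²) = 1/36. At (u, v) = (2*pi/3, 5*pi/6): K = 1/36.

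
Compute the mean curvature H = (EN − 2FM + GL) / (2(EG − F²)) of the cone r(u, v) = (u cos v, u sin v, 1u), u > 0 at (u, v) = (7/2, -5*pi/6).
H = sqrt(2)/14

With E = 2, F = 0, G = u^2, L = 0, M = 0, N = sqrt(2)*u^2/(2*Abs(u)), assemble
  H = (EN − 2FM + GL) / (2(EG − F²)) = sqrt(2)/(4*Abs(u)).
At (u, v) = (7/2, -5*pi/6): H = sqrt(2)/14.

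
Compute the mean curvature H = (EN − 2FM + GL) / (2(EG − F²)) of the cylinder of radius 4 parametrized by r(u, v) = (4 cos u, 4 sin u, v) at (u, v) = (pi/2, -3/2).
H = -1/8

With E = 16, F = 0, G = 1, L = -4, M = 0, N = 0, assemble
  H = (EN − 2FM + GL) / (2(EG − F²)) = -1/8.
At (u, v) = (pi/2, -3/2): H = -1/8.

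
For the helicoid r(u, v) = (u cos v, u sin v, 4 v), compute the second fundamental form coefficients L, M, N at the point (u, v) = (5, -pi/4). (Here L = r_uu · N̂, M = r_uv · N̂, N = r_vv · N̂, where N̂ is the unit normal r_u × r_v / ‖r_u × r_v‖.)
L = 0;  M = -4*sqrt(41)/41;  N = 0

Compute the unit normal N̂(u, v) = (4*sin(v)/sqrt(u^2 + 16), -4*cos(v)/sqrt(u^2 + 16), u/sqrt(u^2 + 16)), and the second partials r_uu, r_uv, r_vv. Take dot products:
  L(u, v) = r_uu · N̂ = 0,
  M(u, v) = r_uv · N̂ = -4/sqrt(u^2 + 16),
  N(u, v) = r_vv · N̂ = 0.
Evaluating at (u, v) = (5, -pi/4):
  L = 0, M = -4*sqrt(41)/41, N = 0.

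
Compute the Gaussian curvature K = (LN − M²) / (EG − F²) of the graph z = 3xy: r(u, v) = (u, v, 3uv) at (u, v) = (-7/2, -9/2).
K = -36/344569

Coefficients of the first fundamental form: E = 9*v^2 + 1, F = 9*u*v, G = 9*u^2 + 1.
Coefficients of the second fundamental form: L = 0, M = 3/sqrt(9*u^2 + 9*v^2 + 1), N = 0.
Assemble K = (LN − M²)/(EG − F²) = -9/(81*u^4 + 162*u^2*v^2 + 18*u^2 + 81*v^4 + 18*v^2 + 1). At (u, v) = (-7/2, -9/2): K = -36/344569.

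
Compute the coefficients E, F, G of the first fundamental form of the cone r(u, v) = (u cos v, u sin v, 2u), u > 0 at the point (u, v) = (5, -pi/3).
E = 5;  F = 0;  G = 25

Partials: r_u = (cos(v), sin(v), 2), r_v = (-u*sin(v), u*cos(v), 0). As functions of (u, v):
  E = r_u · r_u = 5,
  F = r_u · r_v = 0,
  G = r_v · r_v = u^2.
Evaluating at (u, v) = (5, -pi/3): E = 5, F = 0, G = 25.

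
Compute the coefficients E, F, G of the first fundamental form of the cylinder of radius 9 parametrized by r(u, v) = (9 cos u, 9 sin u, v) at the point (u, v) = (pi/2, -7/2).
E = 81;  F = 0;  G = 1

Partials: r_u = (-9*sin(u), 9*cos(u), 0), r_v = (0, 0, 1). As functions of (u, v):
  E = r_u · r_u = 81,
  F = r_u · r_v = 0,
  G = r_v · r_v = 1.
Evaluating at (u, v) = (pi/2, -7/2): E = 81, F = 0, G = 1.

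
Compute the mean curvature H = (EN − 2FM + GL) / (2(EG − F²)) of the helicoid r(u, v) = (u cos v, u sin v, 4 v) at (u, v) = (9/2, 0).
H = 0

With E = 1, F = 0, G = u^2 + 16, L = 0, M = -4/sqrt(u^2 + 16), N = 0, assemble
  H = (EN − 2FM + GL) / (2(EG − F²)) = 0.
At (u, v) = (9/2, 0): H = 0.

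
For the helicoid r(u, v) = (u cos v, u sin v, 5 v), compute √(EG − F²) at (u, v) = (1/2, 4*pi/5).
√(EG − F²)|_{(1/2, 4*pi/5)} = sqrt(101)/2

E = 1, F = 0, G = u^2 + 25; EG − F² = u^2 + 25; √(EG − F²) = sqrt(u^2 + 25). At the given point: sqrt(101)/2.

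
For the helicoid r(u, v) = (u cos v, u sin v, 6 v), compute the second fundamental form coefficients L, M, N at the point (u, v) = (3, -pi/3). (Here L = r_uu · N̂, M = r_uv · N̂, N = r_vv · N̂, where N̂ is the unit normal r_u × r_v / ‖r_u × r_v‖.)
L = 0;  M = -2*sqrt(5)/5;  N = 0

Compute the unit normal N̂(u, v) = (6*sin(v)/sqrt(u^2 + 36), -6*cos(v)/sqrt(u^2 + 36), u/sqrt(u^2 + 36)), and the second partials r_uu, r_uv, r_vv. Take dot products:
  L(u, v) = r_uu · N̂ = 0,
  M(u, v) = r_uv · N̂ = -6/sqrt(u^2 + 36),
  N(u, v) = r_vv · N̂ = 0.
Evaluating at (u, v) = (3, -pi/3):
  L = 0, M = -2*sqrt(5)/5, N = 0.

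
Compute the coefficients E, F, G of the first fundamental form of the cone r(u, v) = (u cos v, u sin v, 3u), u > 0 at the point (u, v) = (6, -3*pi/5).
E = 10;  F = 0;  G = 36

Partials: r_u = (cos(v), sin(v), 3), r_v = (-u*sin(v), u*cos(v), 0). As functions of (u, v):
  E = r_u · r_u = 10,
  F = r_u · r_v = 0,
  G = r_v · r_v = u^2.
Evaluating at (u, v) = (6, -3*pi/5): E = 10, F = 0, G = 36.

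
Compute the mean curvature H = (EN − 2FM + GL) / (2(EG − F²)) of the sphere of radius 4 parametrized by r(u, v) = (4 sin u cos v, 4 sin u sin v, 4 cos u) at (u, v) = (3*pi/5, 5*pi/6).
H = -1/4

With E = 16, F = 0, G = 16*sin(u)^2, L = -4*sin(u)/Abs(sin(u)), M = 0, N = -4*sin(u)^3/Abs(sin(u)), assemble
  H = (EN − 2FM + GL) / (2(EG − F²)) = -sin(u)/(4*Abs(sin(u))).
At (u, v) = (3*pi/5, 5*pi/6): H = -1/4.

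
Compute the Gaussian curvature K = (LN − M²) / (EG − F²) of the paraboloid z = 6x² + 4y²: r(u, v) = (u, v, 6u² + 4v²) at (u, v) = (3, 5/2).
K = 96/2879809

Coefficients of the first fundamental form: E = 144*u^2 + 1, F = 96*u*v, G = 64*v^2 + 1.
Coefficients of the second fundamental form: L = 12/sqrt(144*u^2 + 64*v^2 + 1), M = 0, N = 8/sqrt(144*u^2 + 64*v^2 + 1).
Assemble K = (LN − M²)/(EG − F²) = 96/(20736*u^4 + 18432*u^2*v^2 + 288*u^2 + 4096*v^4 + 128*v^2 + 1). At (u, v) = (3, 5/2): K = 96/2879809.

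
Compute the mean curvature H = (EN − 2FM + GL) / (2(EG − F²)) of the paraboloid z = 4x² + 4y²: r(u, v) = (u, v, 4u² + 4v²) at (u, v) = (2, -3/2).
H = 1608*sqrt(401)/160801

With E = 64*u^2 + 1, F = 64*u*v, G = 64*v^2 + 1, L = 8/sqrt(64*u^2 + 64*v^2 + 1), M = 0, N = 8/sqrt(64*u^2 + 64*v^2 + 1), assemble
  H = (EN − 2FM + GL) / (2(EG − F²)) = 8*(32*u^2 + 32*v^2 + 1)/(64*u^2 + 64*v^2 + 1)^(3/2).
At (u, v) = (2, -3/2): H = 1608*sqrt(401)/160801.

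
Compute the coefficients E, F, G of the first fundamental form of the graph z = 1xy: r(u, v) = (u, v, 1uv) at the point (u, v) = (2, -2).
E = 5;  F = -4;  G = 5

Partials: r_u = (1, 0, v), r_v = (0, 1, u). As functions of (u, v):
  E = r_u · r_u = v^2 + 1,
  F = r_u · r_v = u*v,
  G = r_v · r_v = u^2 + 1.
Evaluating at (u, v) = (2, -2): E = 5, F = -4, G = 5.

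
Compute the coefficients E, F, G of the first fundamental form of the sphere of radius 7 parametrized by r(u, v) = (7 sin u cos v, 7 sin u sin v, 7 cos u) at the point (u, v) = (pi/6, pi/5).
E = 49;  F = 0;  G = 49/4

Partials: r_u = (7*cos(u)*cos(v), 7*sin(v)*cos(u), -7*sin(u)), r_v = (-7*sin(u)*sin(v), 7*sin(u)*cos(v), 0). As functions of (u, v):
  E = r_u · r_u = 49,
  F = r_u · r_v = 0,
  G = r_v · r_v = 49*sin(u)^2.
Evaluating at (u, v) = (pi/6, pi/5): E = 49, F = 0, G = 49/4.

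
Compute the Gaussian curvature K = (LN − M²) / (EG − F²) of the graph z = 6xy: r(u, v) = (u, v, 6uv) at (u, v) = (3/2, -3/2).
K = -36/26569

Coefficients of the first fundamental form: E = 36*v^2 + 1, F = 36*u*v, G = 36*u^2 + 1.
Coefficients of the second fundamental form: L = 0, M = 6/sqrt(36*u^2 + 36*v^2 + 1), N = 0.
Assemble K = (LN − M²)/(EG − F²) = -36/(1296*u^4 + 2592*u^2*v^2 + 72*u^2 + 1296*v^4 + 72*v^2 + 1). At (u, v) = (3/2, -3/2): K = -36/26569.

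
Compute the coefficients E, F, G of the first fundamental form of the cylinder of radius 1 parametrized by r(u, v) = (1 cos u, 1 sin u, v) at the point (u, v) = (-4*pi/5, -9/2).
E = 1;  F = 0;  G = 1

Partials: r_u = (-sin(u), cos(u), 0), r_v = (0, 0, 1). As functions of (u, v):
  E = r_u · r_u = 1,
  F = r_u · r_v = 0,
  G = r_v · r_v = 1.
Evaluating at (u, v) = (-4*pi/5, -9/2): E = 1, F = 0, G = 1.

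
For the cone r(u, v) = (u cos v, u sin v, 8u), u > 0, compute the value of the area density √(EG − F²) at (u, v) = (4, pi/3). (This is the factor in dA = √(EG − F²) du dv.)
√(EG − F²)|_{(4, pi/3)} = 4*sqrt(65)

E = 65, F = 0, G = u^2, so EG − F² = 65*u^2. Taking the positive square root: √(EG − F²) = sqrt(65)*Abs(u). At (u, v) = (4, pi/3): 4*sqrt(65).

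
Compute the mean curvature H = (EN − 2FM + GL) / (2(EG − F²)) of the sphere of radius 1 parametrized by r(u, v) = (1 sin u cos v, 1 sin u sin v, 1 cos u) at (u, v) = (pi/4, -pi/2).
H = -1

With E = 1, F = 0, G = sin(u)^2, L = -sin(u)/Abs(sin(u)), M = 0, N = -sin(u)^3/Abs(sin(u)), assemble
  H = (EN − 2FM + GL) / (2(EG − F²)) = -sin(u)/Abs(sin(u)).
At (u, v) = (pi/4, -pi/2): H = -1.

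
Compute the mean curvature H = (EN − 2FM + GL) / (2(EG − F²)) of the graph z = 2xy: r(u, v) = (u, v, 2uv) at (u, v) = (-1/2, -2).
H = -2*sqrt(2)/27

With E = 4*v^2 + 1, F = 4*u*v, G = 4*u^2 + 1, L = 0, M = 2/sqrt(4*u^2 + 4*v^2 + 1), N = 0, assemble
  H = (EN − 2FM + GL) / (2(EG − F²)) = -8*u*v/(4*u^2 + 4*v^2 + 1)^(3/2).
At (u, v) = (-1/2, -2): H = -2*sqrt(2)/27.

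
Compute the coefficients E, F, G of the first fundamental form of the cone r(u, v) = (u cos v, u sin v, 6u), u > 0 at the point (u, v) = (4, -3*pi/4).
E = 37;  F = 0;  G = 16

Partials: r_u = (cos(v), sin(v), 6), r_v = (-u*sin(v), u*cos(v), 0). As functions of (u, v):
  E = r_u · r_u = 37,
  F = r_u · r_v = 0,
  G = r_v · r_v = u^2.
Evaluating at (u, v) = (4, -3*pi/4): E = 37, F = 0, G = 16.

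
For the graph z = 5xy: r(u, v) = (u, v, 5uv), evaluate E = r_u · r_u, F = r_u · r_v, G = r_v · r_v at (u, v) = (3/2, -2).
E = 101;  F = -75;  G = 229/4

Partials: r_u = (1, 0, 5*v), r_v = (0, 1, 5*u). As functions of (u, v):
  E = r_u · r_u = 25*v^2 + 1,
  F = r_u · r_v = 25*u*v,
  G = r_v · r_v = 25*u^2 + 1.
Evaluating at (u, v) = (3/2, -2): E = 101, F = -75, G = 229/4.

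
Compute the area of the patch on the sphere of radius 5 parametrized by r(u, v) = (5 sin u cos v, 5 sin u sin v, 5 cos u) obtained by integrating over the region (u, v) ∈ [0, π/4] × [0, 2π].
Area = 25*pi*(2 - sqrt(2))

Area = ∫∫ √(EG − F²) du dv with √(EG − F²) = 25*Abs(sin(u)). Integrating over [0, π/4] × [0, 2π] gives 25*pi*(2 - sqrt(2)).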